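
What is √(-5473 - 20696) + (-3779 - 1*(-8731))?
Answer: 4952 + I*√26169 ≈ 4952.0 + 161.77*I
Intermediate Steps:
√(-5473 - 20696) + (-3779 - 1*(-8731)) = √(-26169) + (-3779 + 8731) = I*√26169 + 4952 = 4952 + I*√26169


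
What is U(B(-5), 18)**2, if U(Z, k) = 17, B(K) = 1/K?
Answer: 289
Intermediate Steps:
U(B(-5), 18)**2 = 17**2 = 289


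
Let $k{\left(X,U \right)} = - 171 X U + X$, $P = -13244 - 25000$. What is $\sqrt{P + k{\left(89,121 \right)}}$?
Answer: $i \sqrt{1879654} \approx 1371.0 i$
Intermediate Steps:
$P = -38244$ ($P = -13244 - 25000 = -38244$)
$k{\left(X,U \right)} = X - 171 U X$ ($k{\left(X,U \right)} = - 171 U X + X = X - 171 U X$)
$\sqrt{P + k{\left(89,121 \right)}} = \sqrt{-38244 + 89 \left(1 - 20691\right)} = \sqrt{-38244 + 89 \left(-20690\right)} = \sqrt{-38244 - 1841410} = \sqrt{-1879654} = i \sqrt{1879654}$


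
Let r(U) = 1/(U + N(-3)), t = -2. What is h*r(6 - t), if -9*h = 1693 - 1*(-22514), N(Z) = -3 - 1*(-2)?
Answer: -8069/21 ≈ -384.24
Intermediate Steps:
N(Z) = -1 (N(Z) = -3 + 2 = -1)
r(U) = 1/(-1 + U) (r(U) = 1/(U - 1) = 1/(-1 + U))
h = -8069/3 (h = -(1693 - 1*(-22514))/9 = -(1693 + 22514)/9 = -1/9*24207 = -8069/3 ≈ -2689.7)
h*r(6 - t) = -8069/(3*(-1 + (6 - 1*(-2)))) = -8069/(3*(-1 + (6 + 2))) = -8069/(3*(-1 + 8)) = -8069/3/7 = -8069/3*1/7 = -8069/21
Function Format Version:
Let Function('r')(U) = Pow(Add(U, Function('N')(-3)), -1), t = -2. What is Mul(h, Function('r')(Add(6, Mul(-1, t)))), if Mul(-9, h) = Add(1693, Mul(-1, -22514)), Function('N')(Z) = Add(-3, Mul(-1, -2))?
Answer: Rational(-8069, 21) ≈ -384.24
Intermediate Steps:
Function('N')(Z) = -1 (Function('N')(Z) = Add(-3, 2) = -1)
Function('r')(U) = Pow(Add(-1, U), -1) (Function('r')(U) = Pow(Add(U, -1), -1) = Pow(Add(-1, U), -1))
h = Rational(-8069, 3) (h = Mul(Rational(-1, 9), Add(1693, Mul(-1, -22514))) = Mul(Rational(-1, 9), Add(1693, 22514)) = Mul(Rational(-1, 9), 24207) = Rational(-8069, 3) ≈ -2689.7)
Mul(h, Function('r')(Add(6, Mul(-1, t)))) = Mul(Rational(-8069, 3), Pow(Add(-1, Add(6, Mul(-1, -2))), -1)) = Mul(Rational(-8069, 3), Pow(Add(-1, Add(6, 2)), -1)) = Mul(Rational(-8069, 3), Pow(Add(-1, 8), -1)) = Mul(Rational(-8069, 3), Pow(7, -1)) = Mul(Rational(-8069, 3), Rational(1, 7)) = Rational(-8069, 21)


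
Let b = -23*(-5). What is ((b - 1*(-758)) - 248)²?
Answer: 390625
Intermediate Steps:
b = 115
((b - 1*(-758)) - 248)² = ((115 - 1*(-758)) - 248)² = ((115 + 758) - 248)² = (873 - 248)² = 625² = 390625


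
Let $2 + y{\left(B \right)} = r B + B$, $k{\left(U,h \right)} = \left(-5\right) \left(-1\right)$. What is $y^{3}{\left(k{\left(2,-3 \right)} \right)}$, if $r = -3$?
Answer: $-1728$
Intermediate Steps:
$k{\left(U,h \right)} = 5$
$y{\left(B \right)} = -2 - 2 B$ ($y{\left(B \right)} = -2 + \left(- 3 B + B\right) = -2 - 2 B$)
$y^{3}{\left(k{\left(2,-3 \right)} \right)} = \left(-2 - 10\right)^{3} = \left(-12\right)^{3} = -1728$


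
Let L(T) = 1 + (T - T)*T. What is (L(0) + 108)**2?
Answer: 11881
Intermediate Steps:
L(T) = 1 (L(T) = 1 + 0*T = 1 + 0 = 1)
(L(0) + 108)**2 = (1 + 108)**2 = 109**2 = 11881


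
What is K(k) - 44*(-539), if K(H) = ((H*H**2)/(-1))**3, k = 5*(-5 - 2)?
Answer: 78815638695591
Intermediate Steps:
k = -35 (k = 5*(-7) = -35)
K(H) = -H**9 (K(H) = (H**3*(-1))**3 = (-H**3)**3 = -H**9)
K(k) - 44*(-539) = -1*(-35)**9 - 44*(-539) = -1*(-78815638671875) - 1*(-23716) = 78815638671875 + 23716 = 78815638695591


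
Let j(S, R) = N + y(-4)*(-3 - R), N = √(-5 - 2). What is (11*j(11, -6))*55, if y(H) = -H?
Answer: 7260 + 605*I*√7 ≈ 7260.0 + 1600.7*I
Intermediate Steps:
N = I*√7 (N = √(-7) = I*√7 ≈ 2.6458*I)
j(S, R) = -12 - 4*R + I*√7 (j(S, R) = I*√7 + (-1*(-4))*(-3 - R) = I*√7 + 4*(-3 - R) = I*√7 + (-12 - 4*R) = -12 - 4*R + I*√7)
(11*j(11, -6))*55 = (11*(-12 - 4*(-6) + I*√7))*55 = (11*(-12 + 24 + I*√7))*55 = (11*(12 + I*√7))*55 = (132 + 11*I*√7)*55 = 7260 + 605*I*√7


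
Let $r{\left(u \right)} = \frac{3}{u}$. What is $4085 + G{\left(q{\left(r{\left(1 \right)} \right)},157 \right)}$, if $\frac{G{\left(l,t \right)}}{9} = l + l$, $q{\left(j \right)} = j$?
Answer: $4139$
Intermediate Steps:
$G{\left(l,t \right)} = 18 l$ ($G{\left(l,t \right)} = 9 \left(l + l\right) = 9 \cdot 2 l = 18 l$)
$4085 + G{\left(q{\left(r{\left(1 \right)} \right)},157 \right)} = 4085 + 18 \cdot \frac{3}{1} = 4085 + 18 \cdot 3 \cdot 1 = 4085 + 18 \cdot 3 = 4085 + 54 = 4139$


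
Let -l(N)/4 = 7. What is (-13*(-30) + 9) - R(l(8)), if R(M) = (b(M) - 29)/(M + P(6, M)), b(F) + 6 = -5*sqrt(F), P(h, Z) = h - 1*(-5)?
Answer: 6748/17 - 10*I*sqrt(7)/17 ≈ 396.94 - 1.5563*I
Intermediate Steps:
P(h, Z) = 5 + h (P(h, Z) = h + 5 = 5 + h)
l(N) = -28 (l(N) = -4*7 = -28)
b(F) = -6 - 5*sqrt(F)
R(M) = (-35 - 5*sqrt(M))/(11 + M) (R(M) = ((-6 - 5*sqrt(M)) - 29)/(M + (5 + 6)) = (-35 - 5*sqrt(M))/(M + 11) = (-35 - 5*sqrt(M))/(11 + M))
(-13*(-30) + 9) - R(l(8)) = (-13*(-30) + 9) - 5*(-7 - sqrt(-28))/(11 - 28) = (390 + 9) - 5*(-7 - 2*I*sqrt(7))/(-17) = 399 - 5*(-1)*(-7 - 2*I*sqrt(7))/17 = 399 - (35/17 + 10*I*sqrt(7)/17) = 399 + (-35/17 - 10*I*sqrt(7)/17) = 6748/17 - 10*I*sqrt(7)/17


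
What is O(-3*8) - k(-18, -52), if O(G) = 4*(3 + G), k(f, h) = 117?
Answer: -201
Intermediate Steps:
O(G) = 12 + 4*G
O(-3*8) - k(-18, -52) = (12 + 4*(-3*8)) - 1*117 = (12 + 4*(-24)) - 117 = (12 - 96) - 117 = -84 - 117 = -201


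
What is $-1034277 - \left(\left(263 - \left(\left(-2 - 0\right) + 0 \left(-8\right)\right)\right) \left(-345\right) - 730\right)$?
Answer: $-942122$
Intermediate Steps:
$-1034277 - \left(\left(263 - \left(\left(-2 - 0\right) + 0 \left(-8\right)\right)\right) \left(-345\right) - 730\right) = -1034277 - \left(\left(263 - \left(\left(-2 + 0\right) + 0\right)\right) \left(-345\right) - 730\right) = -1034277 - \left(\left(263 - \left(-2 + 0\right)\right) \left(-345\right) - 730\right) = -1034277 - \left(\left(263 - -2\right) \left(-345\right) - 730\right) = -1034277 - \left(\left(263 + 2\right) \left(-345\right) - 730\right) = -1034277 - \left(265 \left(-345\right) - 730\right) = -1034277 - \left(-91425 - 730\right) = -1034277 - -92155 = -1034277 + 92155 = -942122$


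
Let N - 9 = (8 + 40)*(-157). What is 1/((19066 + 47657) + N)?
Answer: 1/59196 ≈ 1.6893e-5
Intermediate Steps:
N = -7527 (N = 9 + (8 + 40)*(-157) = 9 + 48*(-157) = 9 - 7536 = -7527)
1/((19066 + 47657) + N) = 1/((19066 + 47657) - 7527) = 1/(66723 - 7527) = 1/59196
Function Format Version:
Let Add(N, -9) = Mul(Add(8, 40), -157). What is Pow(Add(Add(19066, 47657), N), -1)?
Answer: Rational(1, 59196) ≈ 1.6893e-5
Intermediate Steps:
N = -7527 (N = Add(9, Mul(Add(8, 40), -157)) = Add(9, Mul(48, -157)) = Add(9, -7536) = -7527)
Pow(Add(Add(19066, 47657), N), -1) = Pow(Add(Add(19066, 47657), -7527), -1) = Pow(Add(66723, -7527), -1) = Pow(59196, -1) = Rational(1, 59196)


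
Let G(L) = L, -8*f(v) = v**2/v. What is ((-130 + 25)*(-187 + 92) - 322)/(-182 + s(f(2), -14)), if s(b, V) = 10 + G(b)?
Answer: -38612/689 ≈ -56.041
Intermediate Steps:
f(v) = -v/8 (f(v) = -v**2/(8*v) = -v/8)
s(b, V) = 10 + b
((-130 + 25)*(-187 + 92) - 322)/(-182 + s(f(2), -14)) = ((-130 + 25)*(-187 + 92) - 322)/(-182 + (10 - 1/8*2)) = (-105*(-95) - 322)/(-182 + (10 - 1/4)) = (9975 - 322)/(-182 + 39/4) = 9653/(-689/4) = 9653*(-4/689) = -38612/689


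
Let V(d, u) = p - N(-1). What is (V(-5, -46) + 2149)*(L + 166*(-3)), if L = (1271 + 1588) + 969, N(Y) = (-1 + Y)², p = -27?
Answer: 7052940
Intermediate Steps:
V(d, u) = -31 (V(d, u) = -27 - (-1 - 1)² = -27 - 1*(-2)² = -27 - 1*4 = -27 - 4 = -31)
L = 3828 (L = 2859 + 969 = 3828)
(V(-5, -46) + 2149)*(L + 166*(-3)) = (-31 + 2149)*(3828 + 166*(-3)) = 2118*(3828 - 498) = 2118*3330 = 7052940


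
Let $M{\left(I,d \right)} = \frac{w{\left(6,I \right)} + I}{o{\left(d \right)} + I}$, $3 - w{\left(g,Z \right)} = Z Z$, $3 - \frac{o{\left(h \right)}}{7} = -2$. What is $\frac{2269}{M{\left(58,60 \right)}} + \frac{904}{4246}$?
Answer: $- \frac{148832045}{2337423} \approx -63.674$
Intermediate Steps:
$o{\left(h \right)} = 35$ ($o{\left(h \right)} = 21 - -14 = 21 + 14 = 35$)
$w{\left(g,Z \right)} = 3 - Z^{2}$ ($w{\left(g,Z \right)} = 3 - Z Z = 3 - Z^{2}$)
$M{\left(I,d \right)} = \frac{3 + I - I^{2}}{35 + I}$ ($M{\left(I,d \right)} = \frac{\left(3 - I^{2}\right) + I}{35 + I} = \frac{3 + I - I^{2}}{35 + I}$)
$\frac{2269}{M{\left(58,60 \right)}} + \frac{904}{4246} = \frac{2269}{\frac{1}{35 + 58} \left(3 + 58 - 58^{2}\right)} + \frac{904}{4246} = \frac{2269}{\frac{1}{93} \left(3 + 58 - 3364\right)} + 904 \cdot \frac{1}{4246} = \frac{2269}{\frac{1}{93} \left(3 + 58 - 3364\right)} + \frac{452}{2123} = \frac{2269}{\frac{1}{93} \left(-3303\right)} + \frac{452}{2123} = \frac{2269}{- \frac{1101}{31}} + \frac{452}{2123} = 2269 \left(- \frac{31}{1101}\right) + \frac{452}{2123} = - \frac{70339}{1101} + \frac{452}{2123} = - \frac{148832045}{2337423}$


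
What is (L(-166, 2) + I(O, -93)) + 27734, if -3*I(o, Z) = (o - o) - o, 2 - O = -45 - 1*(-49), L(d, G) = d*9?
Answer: 78718/3 ≈ 26239.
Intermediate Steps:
L(d, G) = 9*d
O = -2 (O = 2 - (-45 - 1*(-49)) = 2 - (-45 + 49) = 2 - 1*4 = 2 - 4 = -2)
I(o, Z) = o/3 (I(o, Z) = -((o - o) - o)/3 = -(0 - o)/3 = -(-1)*o/3 = o/3)
(L(-166, 2) + I(O, -93)) + 27734 = (9*(-166) + (⅓)*(-2)) + 27734 = (-1494 - ⅔) + 27734 = -4484/3 + 27734 = 78718/3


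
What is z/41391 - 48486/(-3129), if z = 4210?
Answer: 96193196/6167259 ≈ 15.597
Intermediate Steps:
z/41391 - 48486/(-3129) = 4210/41391 - 48486/(-3129) = 4210*(1/41391) - 48486*(-1/3129) = 4210/41391 + 16162/1043 = 96193196/6167259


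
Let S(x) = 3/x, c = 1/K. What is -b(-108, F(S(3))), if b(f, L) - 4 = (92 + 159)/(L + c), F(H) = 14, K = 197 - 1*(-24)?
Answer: -67851/3095 ≈ -21.923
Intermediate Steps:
K = 221 (K = 197 + 24 = 221)
c = 1/221 ≈ 0.0045249
b(f, L) = 4 + 251/(1/221 + L) (b(f, L) = 4 + (92 + 159)/(L + 1/221) = 4 + 251/(1/221 + L))
-b(-108, F(S(3))) = -(55475 + 884*14)/(1 + 221*14) = -(55475 + 12376)/(1 + 3094) = -67851/3095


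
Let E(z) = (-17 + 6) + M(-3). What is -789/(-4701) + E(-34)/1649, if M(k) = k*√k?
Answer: 416450/2583983 - 3*I*√3/1649 ≈ 0.16117 - 0.0031511*I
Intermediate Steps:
M(k) = k^(3/2)
E(z) = -11 - 3*I*√3 (E(z) = (-17 + 6) + (-3)^(3/2) = -11 - 3*I*√3)
-789/(-4701) + E(-34)/1649 = -789/(-4701) + (-11 - 3*I*√3)/1649 = -789*(-1/4701) + (-11 - 3*I*√3)*(1/1649) = 263/1567 + (-11/1649 - 3*I*√3/1649) = 416450/2583983 - 3*I*√3/1649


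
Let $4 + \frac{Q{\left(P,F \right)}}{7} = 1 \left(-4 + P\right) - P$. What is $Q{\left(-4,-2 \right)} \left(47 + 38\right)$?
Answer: $-4760$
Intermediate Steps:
$Q{\left(P,F \right)} = -56$ ($Q{\left(P,F \right)} = -28 + 7 \left(1 \left(-4 + P\right) - P\right) = -28 + 7 \left(\left(-4 + P\right) - P\right) = -28 + 7 \left(-4\right) = -28 - 28 = -56$)
$Q{\left(-4,-2 \right)} \left(47 + 38\right) = - 56 \left(47 + 38\right) = \left(-56\right) 85 = -4760$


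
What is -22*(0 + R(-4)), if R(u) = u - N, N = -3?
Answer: 22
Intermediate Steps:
R(u) = 3 + u (R(u) = u - 1*(-3) = u + 3 = 3 + u)
-22*(0 + R(-4)) = -22*(0 + (3 - 4)) = -22*(0 - 1) = -22*(-1) = 22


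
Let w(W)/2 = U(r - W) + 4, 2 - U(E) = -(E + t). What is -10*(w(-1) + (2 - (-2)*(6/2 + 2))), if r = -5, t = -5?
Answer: -60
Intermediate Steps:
U(E) = -3 + E (U(E) = 2 - (-1)*(E - 5) = 2 - (-1)*(-5 + E) = 2 - (5 - E) = 2 + (-5 + E) = -3 + E)
w(W) = -8 - 2*W (w(W) = 2*((-3 + (-5 - W)) + 4) = 2*((-8 - W) + 4) = 2*(-4 - W) = -8 - 2*W)
-10*(w(-1) + (2 - (-2)*(6/2 + 2))) = -10*((-8 - 2*(-1)) + (2 - (-2)*(6/2 + 2))) = -10*((-8 + 2) + (2 - (-2)*(6*(1/2) + 2))) = -10*(-6 + (2 - (-2)*(3 + 2))) = -10*(-6 + (2 - (-2)*5)) = -10*(-6 + (2 - 1*(-10))) = -10*(-6 + (2 + 10)) = -10*(-6 + 12) = -10*6 = -60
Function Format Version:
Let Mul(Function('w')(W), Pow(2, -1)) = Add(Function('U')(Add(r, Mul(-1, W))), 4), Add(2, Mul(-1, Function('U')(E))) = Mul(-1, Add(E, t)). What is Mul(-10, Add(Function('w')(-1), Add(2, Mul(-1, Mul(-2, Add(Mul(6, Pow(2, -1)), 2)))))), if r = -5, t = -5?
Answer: -60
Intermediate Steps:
Function('U')(E) = Add(-3, E) (Function('U')(E) = Add(2, Mul(-1, Mul(-1, Add(E, -5)))) = Add(2, Mul(-1, Mul(-1, Add(-5, E)))) = Add(2, Mul(-1, Add(5, Mul(-1, E)))) = Add(2, Add(-5, E)) = Add(-3, E))
Function('w')(W) = Add(-8, Mul(-2, W)) (Function('w')(W) = Mul(2, Add(Add(-3, Add(-5, Mul(-1, W))), 4)) = Mul(2, Add(Add(-8, Mul(-1, W)), 4)) = Mul(2, Add(-4, Mul(-1, W))) = Add(-8, Mul(-2, W)))
Mul(-10, Add(Function('w')(-1), Add(2, Mul(-1, Mul(-2, Add(Mul(6, Pow(2, -1)), 2)))))) = Mul(-10, Add(Add(-8, Mul(-2, -1)), Add(2, Mul(-1, Mul(-2, Add(Mul(6, Pow(2, -1)), 2)))))) = Mul(-10, Add(Add(-8, 2), Add(2, Mul(-1, Mul(-2, Add(Mul(6, Rational(1, 2)), 2)))))) = Mul(-10, Add(-6, Add(2, Mul(-1, Mul(-2, Add(3, 2)))))) = Mul(-10, Add(-6, Add(2, Mul(-1, Mul(-2, 5))))) = Mul(-10, Add(-6, Add(2, Mul(-1, -10)))) = Mul(-10, Add(-6, Add(2, 10))) = Mul(-10, Add(-6, 12)) = Mul(-10, 6) = -60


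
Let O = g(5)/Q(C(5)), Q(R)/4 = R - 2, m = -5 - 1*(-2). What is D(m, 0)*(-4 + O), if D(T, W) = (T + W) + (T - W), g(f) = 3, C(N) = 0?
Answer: 105/4 ≈ 26.250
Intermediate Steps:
m = -3 (m = -5 + 2 = -3)
Q(R) = -8 + 4*R (Q(R) = 4*(R - 2) = 4*(-2 + R) = -8 + 4*R)
O = -3/8 (O = 3/(-8 + 4*0) = 3/(-8 + 0) = 3/(-8) = 3*(-⅛) = -3/8 ≈ -0.37500)
D(T, W) = 2*T
D(m, 0)*(-4 + O) = (2*(-3))*(-4 - 3/8) = -6*(-35/8) = 105/4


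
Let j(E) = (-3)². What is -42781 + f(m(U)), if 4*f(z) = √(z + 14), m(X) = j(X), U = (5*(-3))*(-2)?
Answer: -42781 + √23/4 ≈ -42780.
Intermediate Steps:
j(E) = 9
U = 30 (U = -15*(-2) = 30)
m(X) = 9
f(z) = √(14 + z)/4 (f(z) = √(z + 14)/4 = √(14 + z)/4)
-42781 + f(m(U)) = -42781 + √(14 + 9)/4 = -42781 + √23/4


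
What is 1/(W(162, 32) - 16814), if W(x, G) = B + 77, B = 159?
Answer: -1/16578 ≈ -6.0321e-5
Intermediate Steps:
W(x, G) = 236 (W(x, G) = 159 + 77 = 236)
1/(W(162, 32) - 16814) = 1/(236 - 16814) = 1/(-16578) = -1/16578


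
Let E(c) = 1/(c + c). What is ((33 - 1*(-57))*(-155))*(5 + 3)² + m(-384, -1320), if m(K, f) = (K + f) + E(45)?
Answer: -80505359/90 ≈ -8.9450e+5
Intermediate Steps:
E(c) = 1/(2*c)
m(K, f) = 1/90 + K + f (m(K, f) = (K + f) + (½)/45 = (K + f) + (½)*(1/45) = (K + f) + 1/90 = 1/90 + K + f)
((33 - 1*(-57))*(-155))*(5 + 3)² + m(-384, -1320) = ((33 - 1*(-57))*(-155))*(5 + 3)² + (1/90 - 384 - 1320) = ((33 + 57)*(-155))*8² - 153359/90 = (90*(-155))*64 - 153359/90 = -13950*64 - 153359/90 = -892800 - 153359/90 = -80505359/90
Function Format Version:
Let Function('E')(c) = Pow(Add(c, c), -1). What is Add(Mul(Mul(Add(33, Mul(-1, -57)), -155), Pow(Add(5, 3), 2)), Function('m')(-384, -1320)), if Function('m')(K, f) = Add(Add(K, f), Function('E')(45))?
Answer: Rational(-80505359, 90) ≈ -8.9450e+5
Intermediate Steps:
Function('E')(c) = Mul(Rational(1, 2), Pow(c, -1)) (Function('E')(c) = Pow(Mul(2, c), -1) = Mul(Rational(1, 2), Pow(c, -1)))
Function('m')(K, f) = Add(Rational(1, 90), K, f) (Function('m')(K, f) = Add(Add(K, f), Mul(Rational(1, 2), Pow(45, -1))) = Add(Add(K, f), Mul(Rational(1, 2), Rational(1, 45))) = Add(Add(K, f), Rational(1, 90)) = Add(Rational(1, 90), K, f))
Add(Mul(Mul(Add(33, Mul(-1, -57)), -155), Pow(Add(5, 3), 2)), Function('m')(-384, -1320)) = Add(Mul(Mul(Add(33, Mul(-1, -57)), -155), Pow(Add(5, 3), 2)), Add(Rational(1, 90), -384, -1320)) = Add(Mul(Mul(Add(33, 57), -155), Pow(8, 2)), Rational(-153359, 90)) = Add(Mul(Mul(90, -155), 64), Rational(-153359, 90)) = Add(Mul(-13950, 64), Rational(-153359, 90)) = Add(-892800, Rational(-153359, 90)) = Rational(-80505359, 90)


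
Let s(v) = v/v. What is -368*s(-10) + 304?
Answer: -64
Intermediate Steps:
s(v) = 1
-368*s(-10) + 304 = -368*1 + 304 = -368 + 304 = -64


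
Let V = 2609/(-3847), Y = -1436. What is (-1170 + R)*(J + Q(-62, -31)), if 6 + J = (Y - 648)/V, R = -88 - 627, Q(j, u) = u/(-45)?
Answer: -135775837093/23481 ≈ -5.7824e+6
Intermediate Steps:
Q(j, u) = -u/45 (Q(j, u) = u*(-1/45) = -u/45)
R = -715
V = -2609/3847 (V = 2609*(-1/3847) = -2609/3847 ≈ -0.67819)
J = 8001494/2609 (J = -6 + (-1436 - 648)/(-2609/3847) = -6 - 2084*(-3847/2609) = -6 + 8017148/2609 = 8001494/2609 ≈ 3066.9)
(-1170 + R)*(J + Q(-62, -31)) = (-1170 - 715)*(8001494/2609 - 1/45*(-31)) = -1885*(8001494/2609 + 31/45) = -1885*360148109/117405 = -135775837093/23481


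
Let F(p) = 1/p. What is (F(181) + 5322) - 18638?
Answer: -2410195/181 ≈ -13316.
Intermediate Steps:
(F(181) + 5322) - 18638 = (1/181 + 5322) - 18638 = 963283/181 - 18638 = -2410195/181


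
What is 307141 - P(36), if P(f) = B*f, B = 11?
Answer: 306745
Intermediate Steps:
P(f) = 11*f
307141 - P(36) = 307141 - 11*36 = 307141 - 1*396 = 307141 - 396 = 306745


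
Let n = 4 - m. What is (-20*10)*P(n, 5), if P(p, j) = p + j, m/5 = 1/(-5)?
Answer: -2000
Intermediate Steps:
m = -1 (m = 5*(1/(-5)) = 5*(1*(-⅕)) = 5*(-⅕) = -1)
n = 5 (n = 4 - 1*(-1) = 4 + 1 = 5)
P(p, j) = j + p
(-20*10)*P(n, 5) = (-20*10)*(5 + 5) = -200*10 = -2000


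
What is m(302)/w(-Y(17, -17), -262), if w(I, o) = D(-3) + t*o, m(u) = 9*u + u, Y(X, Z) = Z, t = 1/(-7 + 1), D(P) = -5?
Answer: 2265/29 ≈ 78.103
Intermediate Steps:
t = -1/6 (t = 1/(-6) = -1/6 ≈ -0.16667)
m(u) = 10*u
w(I, o) = -5 - o/6
m(302)/w(-Y(17, -17), -262) = (10*302)/(-5 - 1/6*(-262)) = 3020/(-5 + 131/3) = 3020/(116/3) = 3020*(3/116) = 2265/29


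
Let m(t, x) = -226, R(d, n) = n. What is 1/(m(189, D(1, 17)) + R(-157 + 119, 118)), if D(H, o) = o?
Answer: -1/108 ≈ -0.0092593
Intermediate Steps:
1/(m(189, D(1, 17)) + R(-157 + 119, 118)) = 1/(-226 + 118) = 1/(-108) = -1/108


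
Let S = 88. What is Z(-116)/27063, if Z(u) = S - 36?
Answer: 52/27063 ≈ 0.0019214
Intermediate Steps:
Z(u) = 52 (Z(u) = 88 - 36 = 52)
Z(-116)/27063 = 52/27063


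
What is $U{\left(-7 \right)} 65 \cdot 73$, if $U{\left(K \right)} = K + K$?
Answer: $-66430$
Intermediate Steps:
$U{\left(K \right)} = 2 K$
$U{\left(-7 \right)} 65 \cdot 73 = 2 \left(-7\right) 65 \cdot 73 = \left(-14\right) 65 \cdot 73 = \left(-910\right) 73 = -66430$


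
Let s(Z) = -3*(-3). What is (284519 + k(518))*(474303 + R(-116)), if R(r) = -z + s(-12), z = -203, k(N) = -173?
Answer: 134926442190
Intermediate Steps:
s(Z) = 9
R(r) = 212 (R(r) = -1*(-203) + 9 = 203 + 9 = 212)
(284519 + k(518))*(474303 + R(-116)) = (284519 - 173)*(474303 + 212) = 284346*474515 = 134926442190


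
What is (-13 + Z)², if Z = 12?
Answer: 1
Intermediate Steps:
(-13 + Z)² = (-13 + 12)² = (-1)² = 1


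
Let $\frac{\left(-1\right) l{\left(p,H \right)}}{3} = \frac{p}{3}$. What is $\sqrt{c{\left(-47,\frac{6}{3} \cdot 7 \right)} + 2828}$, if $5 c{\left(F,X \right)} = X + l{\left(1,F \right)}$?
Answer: $\frac{\sqrt{70765}}{5} \approx 53.203$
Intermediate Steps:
$l{\left(p,H \right)} = - p$ ($l{\left(p,H \right)} = - 3 \frac{p}{3} = - p$)
$c{\left(F,X \right)} = - \frac{1}{5} + \frac{X}{5}$ ($c{\left(F,X \right)} = \frac{X - 1}{5} = \frac{-1 + X}{5} = - \frac{1}{5} + \frac{X}{5}$)
$\sqrt{c{\left(-47,\frac{6}{3} \cdot 7 \right)} + 2828} = \sqrt{\left(- \frac{1}{5} + \frac{\frac{6}{3} \cdot 7}{5}\right) + 2828} = \sqrt{\left(- \frac{1}{5} + \frac{6 \cdot \frac{1}{3} \cdot 7}{5}\right) + 2828} = \sqrt{\left(- \frac{1}{5} + \frac{2 \cdot 7}{5}\right) + 2828} = \sqrt{\left(- \frac{1}{5} + \frac{1}{5} \cdot 14\right) + 2828} = \sqrt{\left(- \frac{1}{5} + \frac{14}{5}\right) + 2828} = \sqrt{\frac{13}{5} + 2828} = \sqrt{\frac{14153}{5}} = \frac{\sqrt{70765}}{5}$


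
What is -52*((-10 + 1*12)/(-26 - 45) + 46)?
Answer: -169728/71 ≈ -2390.5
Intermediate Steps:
-52*((-10 + 1*12)/(-26 - 45) + 46) = -52*((-10 + 12)/(-71) + 46) = -52*(2*(-1/71) + 46) = -52*(-2/71 + 46) = -52*3264/71 = -169728/71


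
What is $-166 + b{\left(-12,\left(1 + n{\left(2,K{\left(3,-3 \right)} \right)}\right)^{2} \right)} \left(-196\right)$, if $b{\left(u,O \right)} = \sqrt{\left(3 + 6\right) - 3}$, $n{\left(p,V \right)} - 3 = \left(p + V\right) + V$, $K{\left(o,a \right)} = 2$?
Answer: $-166 - 196 \sqrt{6} \approx -646.1$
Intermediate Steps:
$n{\left(p,V \right)} = 3 + p + 2 V$ ($n{\left(p,V \right)} = 3 + \left(\left(p + V\right) + V\right) = 3 + \left(\left(V + p\right) + V\right) = 3 + \left(p + 2 V\right) = 3 + p + 2 V$)
$b{\left(u,O \right)} = \sqrt{6}$ ($b{\left(u,O \right)} = \sqrt{9 - 3} = \sqrt{6}$)
$-166 + b{\left(-12,\left(1 + n{\left(2,K{\left(3,-3 \right)} \right)}\right)^{2} \right)} \left(-196\right) = -166 + \sqrt{6} \left(-196\right) = -166 - 196 \sqrt{6}$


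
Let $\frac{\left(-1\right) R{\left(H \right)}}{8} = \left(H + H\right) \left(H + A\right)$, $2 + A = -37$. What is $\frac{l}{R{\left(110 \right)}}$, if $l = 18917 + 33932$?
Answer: $- \frac{52849}{124960} \approx -0.42293$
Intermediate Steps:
$A = -39$ ($A = -2 - 37 = -39$)
$l = 52849$
$R{\left(H \right)} = - 16 H \left(-39 + H\right)$ ($R{\left(H \right)} = - 8 \left(H + H\right) \left(H - 39\right) = - 8 \cdot 2 H \left(-39 + H\right) = - 16 H \left(-39 + H\right)$)
$\frac{l}{R{\left(110 \right)}} = \frac{52849}{16 \cdot 110 \left(39 - 110\right)} = \frac{52849}{16 \cdot 110 \left(-71\right)} = \frac{52849}{-124960} = 52849 \left(- \frac{1}{124960}\right) = - \frac{52849}{124960}$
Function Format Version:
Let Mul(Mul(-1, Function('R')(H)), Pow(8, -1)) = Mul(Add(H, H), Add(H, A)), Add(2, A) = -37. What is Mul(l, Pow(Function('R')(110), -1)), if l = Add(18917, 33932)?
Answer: Rational(-52849, 124960) ≈ -0.42293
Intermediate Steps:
A = -39 (A = Add(-2, -37) = -39)
l = 52849
Function('R')(H) = Mul(-16, H, Add(-39, H)) (Function('R')(H) = Mul(-8, Mul(Add(H, H), Add(H, -39))) = Mul(-8, Mul(Mul(2, H), Add(-39, H))) = Mul(-8, Mul(2, H, Add(-39, H))) = Mul(-16, H, Add(-39, H)))
Mul(l, Pow(Function('R')(110), -1)) = Mul(52849, Pow(Mul(16, 110, Add(39, Mul(-1, 110))), -1)) = Mul(52849, Pow(Mul(16, 110, Add(39, -110)), -1)) = Mul(52849, Pow(Mul(16, 110, -71), -1)) = Mul(52849, Pow(-124960, -1)) = Mul(52849, Rational(-1, 124960)) = Rational(-52849, 124960)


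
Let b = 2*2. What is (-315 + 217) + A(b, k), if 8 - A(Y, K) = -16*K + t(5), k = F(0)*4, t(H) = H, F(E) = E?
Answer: -95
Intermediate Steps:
b = 4
k = 0 (k = 0*4 = 0)
A(Y, K) = 3 + 16*K (A(Y, K) = 8 - (-16*K + 5) = 8 - (5 - 16*K) = 8 + (-5 + 16*K) = 3 + 16*K)
(-315 + 217) + A(b, k) = (-315 + 217) + (3 + 16*0) = -98 + (3 + 0) = -98 + 3 = -95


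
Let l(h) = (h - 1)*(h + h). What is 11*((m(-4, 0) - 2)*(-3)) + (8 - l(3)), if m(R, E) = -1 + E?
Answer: 95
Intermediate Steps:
l(h) = 2*h*(-1 + h) (l(h) = (-1 + h)*(2*h) = 2*h*(-1 + h))
11*((m(-4, 0) - 2)*(-3)) + (8 - l(3)) = 11*(((-1 + 0) - 2)*(-3)) + (8 - 2*3*(-1 + 3)) = 11*((-1 - 2)*(-3)) + (8 - 2*3*2) = 11*(-3*(-3)) + (8 - 1*12) = 11*9 + (8 - 12) = 99 - 4 = 95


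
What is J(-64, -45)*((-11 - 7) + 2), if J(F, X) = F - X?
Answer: 304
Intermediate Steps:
J(-64, -45)*((-11 - 7) + 2) = (-64 - 1*(-45))*((-11 - 7) + 2) = (-64 + 45)*(-18 + 2) = -19*(-16) = 304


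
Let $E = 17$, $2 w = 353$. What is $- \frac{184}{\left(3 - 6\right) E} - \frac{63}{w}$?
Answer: $\frac{58526}{18003} \approx 3.2509$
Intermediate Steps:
$w = \frac{353}{2}$ ($w = \frac{1}{2} \cdot 353 = \frac{353}{2} \approx 176.5$)
$- \frac{184}{\left(3 - 6\right) E} - \frac{63}{w} = - \frac{184}{\left(3 - 6\right) 17} - \frac{63}{\frac{353}{2}} = - \frac{184}{\left(-3\right) 17} - \frac{126}{353} = - \frac{184}{-51} - \frac{126}{353} = \left(-184\right) \left(- \frac{1}{51}\right) - \frac{126}{353} = \frac{184}{51} - \frac{126}{353} = \frac{58526}{18003}$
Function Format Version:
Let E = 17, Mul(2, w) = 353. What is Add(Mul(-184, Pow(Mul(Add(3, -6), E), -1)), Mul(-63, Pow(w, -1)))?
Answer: Rational(58526, 18003) ≈ 3.2509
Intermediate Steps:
w = Rational(353, 2) (w = Mul(Rational(1, 2), 353) = Rational(353, 2) ≈ 176.50)
Add(Mul(-184, Pow(Mul(Add(3, -6), E), -1)), Mul(-63, Pow(w, -1))) = Add(Mul(-184, Pow(Mul(Add(3, -6), 17), -1)), Mul(-63, Pow(Rational(353, 2), -1))) = Add(Mul(-184, Pow(Mul(-3, 17), -1)), Mul(-63, Rational(2, 353))) = Add(Mul(-184, Pow(-51, -1)), Rational(-126, 353)) = Add(Mul(-184, Rational(-1, 51)), Rational(-126, 353)) = Add(Rational(184, 51), Rational(-126, 353)) = Rational(58526, 18003)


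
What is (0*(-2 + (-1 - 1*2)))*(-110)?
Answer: 0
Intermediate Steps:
(0*(-2 + (-1 - 1*2)))*(-110) = (0*(-2 + (-1 - 2)))*(-110) = (0*(-2 - 3))*(-110) = (0*(-5))*(-110) = 0*(-110) = 0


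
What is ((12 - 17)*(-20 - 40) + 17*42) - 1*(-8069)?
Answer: 9083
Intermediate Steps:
((12 - 17)*(-20 - 40) + 17*42) - 1*(-8069) = (-5*(-60) + 714) + 8069 = (300 + 714) + 8069 = 1014 + 8069 = 9083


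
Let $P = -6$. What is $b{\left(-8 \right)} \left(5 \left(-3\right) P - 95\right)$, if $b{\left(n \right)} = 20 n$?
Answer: $800$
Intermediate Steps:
$b{\left(-8 \right)} \left(5 \left(-3\right) P - 95\right) = 20 \left(-8\right) \left(5 \left(-3\right) \left(-6\right) - 95\right) = - 160 \left(\left(-15\right) \left(-6\right) - 95\right) = - 160 \left(90 - 95\right) = \left(-160\right) \left(-5\right) = 800$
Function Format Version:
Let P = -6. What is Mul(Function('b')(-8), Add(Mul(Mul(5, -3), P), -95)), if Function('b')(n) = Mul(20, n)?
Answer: 800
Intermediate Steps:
Mul(Function('b')(-8), Add(Mul(Mul(5, -3), P), -95)) = Mul(Mul(20, -8), Add(Mul(Mul(5, -3), -6), -95)) = Mul(-160, Add(Mul(-15, -6), -95)) = Mul(-160, Add(90, -95)) = Mul(-160, -5) = 800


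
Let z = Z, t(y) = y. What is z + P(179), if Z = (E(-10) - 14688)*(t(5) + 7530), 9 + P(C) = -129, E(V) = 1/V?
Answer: -221349943/2 ≈ -1.1067e+8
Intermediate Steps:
P(C) = -138 (P(C) = -9 - 129 = -138)
Z = -221349667/2 (Z = (1/(-10) - 14688)*(5 + 7530) = (-⅒ - 14688)*7535 = -146881/10*7535 = -221349667/2 ≈ -1.1067e+8)
z = -221349667/2 ≈ -1.1067e+8
z + P(179) = -221349667/2 - 138 = -221349943/2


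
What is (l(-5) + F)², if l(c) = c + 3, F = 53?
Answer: 2601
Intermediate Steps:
l(c) = 3 + c
(l(-5) + F)² = ((3 - 5) + 53)² = (-2 + 53)² = 51² = 2601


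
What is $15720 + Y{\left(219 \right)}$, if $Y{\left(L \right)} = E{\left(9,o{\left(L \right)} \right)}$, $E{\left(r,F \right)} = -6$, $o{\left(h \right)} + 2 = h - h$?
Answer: $15714$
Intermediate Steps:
$o{\left(h \right)} = -2$ ($o{\left(h \right)} = -2 + \left(h - h\right) = -2 + 0 = -2$)
$Y{\left(L \right)} = -6$
$15720 + Y{\left(219 \right)} = 15720 - 6 = 15714$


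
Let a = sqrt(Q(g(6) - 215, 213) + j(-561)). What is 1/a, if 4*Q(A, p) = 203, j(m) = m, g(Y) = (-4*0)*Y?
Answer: -2*I*sqrt(2041)/2041 ≈ -0.04427*I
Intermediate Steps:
g(Y) = 0 (g(Y) = 0*Y = 0)
Q(A, p) = 203/4 (Q(A, p) = (1/4)*203 = 203/4)
a = I*sqrt(2041)/2 (a = sqrt(203/4 - 561) = sqrt(-2041/4) = I*sqrt(2041)/2 ≈ 22.589*I)
1/a = 1/(I*sqrt(2041)/2) = -2*I*sqrt(2041)/2041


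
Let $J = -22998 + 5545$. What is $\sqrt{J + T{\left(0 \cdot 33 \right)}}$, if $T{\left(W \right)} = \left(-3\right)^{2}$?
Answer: $14 i \sqrt{89} \approx 132.08 i$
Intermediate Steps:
$T{\left(W \right)} = 9$
$J = -17453$
$\sqrt{J + T{\left(0 \cdot 33 \right)}} = \sqrt{-17453 + 9} = \sqrt{-17444} = 14 i \sqrt{89}$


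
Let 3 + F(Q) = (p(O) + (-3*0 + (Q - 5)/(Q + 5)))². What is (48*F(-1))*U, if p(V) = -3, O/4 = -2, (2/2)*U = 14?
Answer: 11592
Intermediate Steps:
U = 14
O = -8 (O = 4*(-2) = -8)
F(Q) = -3 + (-3 + (-5 + Q)/(5 + Q))² (F(Q) = -3 + (-3 + (-3*0 + (Q - 5)/(Q + 5)))² = -3 + (-3 + (0 + (-5 + Q)/(5 + Q)))² = -3 + (-3 + (-5 + Q)/(5 + Q))²)
(48*F(-1))*U = (48*((325 + (-1)² + 50*(-1))/(25 + (-1)² + 10*(-1))))*14 = (48*((325 + 1 - 50)/(25 + 1 - 10)))*14 = (48*(276/16))*14 = (48*((1/16)*276))*14 = (48*(69/4))*14 = 828*14 = 11592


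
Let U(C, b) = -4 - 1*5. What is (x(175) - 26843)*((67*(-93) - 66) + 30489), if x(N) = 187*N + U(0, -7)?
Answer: 142079616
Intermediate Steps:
U(C, b) = -9 (U(C, b) = -4 - 5 = -9)
x(N) = -9 + 187*N (x(N) = 187*N - 9 = -9 + 187*N)
(x(175) - 26843)*((67*(-93) - 66) + 30489) = ((-9 + 187*175) - 26843)*((67*(-93) - 66) + 30489) = ((-9 + 32725) - 26843)*((-6231 - 66) + 30489) = (32716 - 26843)*(-6297 + 30489) = 5873*24192 = 142079616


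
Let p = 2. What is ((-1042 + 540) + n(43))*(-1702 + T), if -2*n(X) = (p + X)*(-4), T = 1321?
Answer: 156972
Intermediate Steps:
n(X) = 4 + 2*X (n(X) = -(2 + X)*(-4)/2 = -(-8 - 4*X)/2 = 4 + 2*X)
((-1042 + 540) + n(43))*(-1702 + T) = ((-1042 + 540) + (4 + 2*43))*(-1702 + 1321) = (-502 + (4 + 86))*(-381) = (-502 + 90)*(-381) = -412*(-381) = 156972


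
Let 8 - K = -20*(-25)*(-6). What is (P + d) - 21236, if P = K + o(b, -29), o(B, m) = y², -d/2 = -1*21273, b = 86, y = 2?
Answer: 24322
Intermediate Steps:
d = 42546 (d = -(-2)*21273 = -2*(-21273) = 42546)
K = 3008 (K = 8 - (-20*(-25))*(-6) = 8 - 500*(-6) = 8 - 1*(-3000) = 8 + 3000 = 3008)
o(B, m) = 4 (o(B, m) = 2² = 4)
P = 3012 (P = 3008 + 4 = 3012)
(P + d) - 21236 = (3012 + 42546) - 21236 = 45558 - 21236 = 24322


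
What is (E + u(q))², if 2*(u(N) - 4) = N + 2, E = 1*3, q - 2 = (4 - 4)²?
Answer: 81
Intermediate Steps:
q = 2 (q = 2 + (4 - 4)² = 2 + 0² = 2 + 0 = 2)
E = 3
u(N) = 5 + N/2 (u(N) = 4 + (N + 2)/2 = 4 + (2 + N)/2 = 4 + (1 + N/2) = 5 + N/2)
(E + u(q))² = (3 + (5 + (½)*2))² = (3 + (5 + 1))² = (3 + 6)² = 9² = 81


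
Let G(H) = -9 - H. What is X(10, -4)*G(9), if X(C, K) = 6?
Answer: -108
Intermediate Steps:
X(10, -4)*G(9) = 6*(-9 - 1*9) = 6*(-9 - 9) = 6*(-18) = -108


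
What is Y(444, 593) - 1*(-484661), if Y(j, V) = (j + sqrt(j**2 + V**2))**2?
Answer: 1230582 + 888*sqrt(548785) ≈ 1.8884e+6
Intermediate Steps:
Y(j, V) = (j + sqrt(V**2 + j**2))**2
Y(444, 593) - 1*(-484661) = (444 + sqrt(593**2 + 444**2))**2 - 1*(-484661) = (444 + sqrt(351649 + 197136))**2 + 484661 = (444 + sqrt(548785))**2 + 484661 = 484661 + (444 + sqrt(548785))**2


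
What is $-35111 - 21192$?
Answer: $-56303$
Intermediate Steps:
$-35111 - 21192 = -56303$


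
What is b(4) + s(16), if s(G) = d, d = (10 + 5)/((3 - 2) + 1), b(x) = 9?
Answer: 33/2 ≈ 16.500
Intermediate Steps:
d = 15/2 (d = 15/(1 + 1) = 15/2 ≈ 7.5000)
s(G) = 15/2
b(4) + s(16) = 9 + 15/2 = 33/2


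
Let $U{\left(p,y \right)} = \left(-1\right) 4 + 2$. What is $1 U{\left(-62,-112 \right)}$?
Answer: $-2$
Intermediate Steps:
$U{\left(p,y \right)} = -2$ ($U{\left(p,y \right)} = -4 + 2 = -2$)
$1 U{\left(-62,-112 \right)} = 1 \left(-2\right) = -2$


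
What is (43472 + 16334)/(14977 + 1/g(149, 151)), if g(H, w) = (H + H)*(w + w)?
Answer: 5382300776/1347870093 ≈ 3.9932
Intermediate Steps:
g(H, w) = 4*H*w (g(H, w) = (2*H)*(2*w) = 4*H*w)
(43472 + 16334)/(14977 + 1/g(149, 151)) = (43472 + 16334)/(14977 + 1/(4*149*151)) = 59806/(14977 + 1/89996) = 59806/(1347870093/89996) = 59806*(89996/1347870093) = 5382300776/1347870093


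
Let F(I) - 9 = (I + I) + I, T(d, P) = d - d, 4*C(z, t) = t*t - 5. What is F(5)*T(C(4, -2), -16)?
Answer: 0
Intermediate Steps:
C(z, t) = -5/4 + t²/4 (C(z, t) = (t*t - 5)/4 = (t² - 5)/4 = (-5 + t²)/4 = -5/4 + t²/4)
T(d, P) = 0
F(I) = 9 + 3*I (F(I) = 9 + ((I + I) + I) = 9 + (2*I + I) = 9 + 3*I)
F(5)*T(C(4, -2), -16) = (9 + 3*5)*0 = (9 + 15)*0 = 24*0 = 0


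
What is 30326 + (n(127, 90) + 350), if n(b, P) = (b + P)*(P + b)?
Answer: 77765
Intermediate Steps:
n(b, P) = (P + b)² (n(b, P) = (P + b)*(P + b) = (P + b)²)
30326 + (n(127, 90) + 350) = 30326 + ((90 + 127)² + 350) = 30326 + (217² + 350) = 30326 + (47089 + 350) = 30326 + 47439 = 77765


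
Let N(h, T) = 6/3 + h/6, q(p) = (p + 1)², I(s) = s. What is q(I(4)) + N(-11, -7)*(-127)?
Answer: 23/6 ≈ 3.8333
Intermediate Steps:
q(p) = (1 + p)²
N(h, T) = 2 + h/6 (N(h, T) = 6*(⅓) + h*(⅙) = 2 + h/6)
q(I(4)) + N(-11, -7)*(-127) = (1 + 4)² + (2 + (⅙)*(-11))*(-127) = 5² + (2 - 11/6)*(-127) = 25 + (⅙)*(-127) = 25 - 127/6 = 23/6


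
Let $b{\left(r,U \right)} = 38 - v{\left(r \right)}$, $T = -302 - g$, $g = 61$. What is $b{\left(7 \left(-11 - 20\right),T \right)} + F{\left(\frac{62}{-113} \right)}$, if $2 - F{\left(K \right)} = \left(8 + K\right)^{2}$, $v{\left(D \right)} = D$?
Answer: $\frac{2572669}{12769} \approx 201.48$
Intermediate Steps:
$T = -363$ ($T = -302 - 61 = -363$)
$F{\left(K \right)} = 2 - \left(8 + K\right)^{2}$
$b{\left(r,U \right)} = 38 - r$
$b{\left(7 \left(-11 - 20\right),T \right)} + F{\left(\frac{62}{-113} \right)} = \left(38 - 7 \left(-11 - 20\right)\right) + \left(2 - \left(8 + \frac{62}{-113}\right)^{2}\right) = \left(38 - 7 \left(-31\right)\right) + \left(2 - \left(8 + 62 \left(- \frac{1}{113}\right)\right)^{2}\right) = \left(38 - -217\right) + \left(2 - \left(8 - \frac{62}{113}\right)^{2}\right) = \left(38 + 217\right) + \left(2 - \left(\frac{842}{113}\right)^{2}\right) = 255 + \left(2 - \frac{708964}{12769}\right) = 255 - \frac{683426}{12769} = \frac{2572669}{12769}$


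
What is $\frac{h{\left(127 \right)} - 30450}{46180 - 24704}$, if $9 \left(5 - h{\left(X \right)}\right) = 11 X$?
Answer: $- \frac{137701}{96642} \approx -1.4249$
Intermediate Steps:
$h{\left(X \right)} = 5 - \frac{11 X}{9}$
$\frac{h{\left(127 \right)} - 30450}{46180 - 24704} = \frac{\left(5 - \frac{1397}{9}\right) - 30450}{46180 - 24704} = \frac{\left(5 - \frac{1397}{9}\right) - 30450}{21476} = \left(- \frac{1352}{9} - 30450\right) \frac{1}{21476} = \left(- \frac{275402}{9}\right) \frac{1}{21476} = - \frac{137701}{96642}$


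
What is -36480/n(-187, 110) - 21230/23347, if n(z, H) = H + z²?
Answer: -532141910/272996471 ≈ -1.9493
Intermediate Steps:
-36480/n(-187, 110) - 21230/23347 = -36480/(110 + (-187)²) - 21230/23347 = -36480/(110 + 34969) - 21230*1/23347 = -36480/35079 - 21230/23347 = -36480*1/35079 - 21230/23347 = -12160/11693 - 21230/23347 = -532141910/272996471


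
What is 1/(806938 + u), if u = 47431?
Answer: 1/854369 ≈ 1.1705e-6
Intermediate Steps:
1/(806938 + u) = 1/(806938 + 47431) = 1/854369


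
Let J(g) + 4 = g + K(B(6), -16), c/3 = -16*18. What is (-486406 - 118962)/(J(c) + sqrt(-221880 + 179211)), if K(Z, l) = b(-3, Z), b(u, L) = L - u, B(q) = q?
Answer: 260005556/390275 + 908052*I*sqrt(4741)/390275 ≈ 666.21 + 160.2*I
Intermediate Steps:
c = -864 (c = 3*(-16*18) = 3*(-288) = -864)
K(Z, l) = 3 + Z (K(Z, l) = Z - 1*(-3) = Z + 3 = 3 + Z)
J(g) = 5 + g (J(g) = -4 + (g + (3 + 6)) = -4 + (g + 9) = -4 + (9 + g) = 5 + g)
(-486406 - 118962)/(J(c) + sqrt(-221880 + 179211)) = (-486406 - 118962)/((5 - 864) + sqrt(-221880 + 179211)) = -605368/(-859 + sqrt(-42669)) = -605368/(-859 + 3*I*sqrt(4741))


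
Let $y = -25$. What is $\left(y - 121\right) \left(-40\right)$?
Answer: $5840$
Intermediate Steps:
$\left(y - 121\right) \left(-40\right) = \left(-25 - 121\right) \left(-40\right) = \left(-146\right) \left(-40\right) = 5840$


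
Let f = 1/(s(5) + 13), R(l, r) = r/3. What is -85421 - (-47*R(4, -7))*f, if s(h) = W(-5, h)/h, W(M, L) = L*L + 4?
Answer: -512561/6 ≈ -85427.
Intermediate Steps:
W(M, L) = 4 + L**2 (W(M, L) = L**2 + 4 = 4 + L**2)
s(h) = (4 + h**2)/h
R(l, r) = r/3 (R(l, r) = r*(1/3) = r/3)
f = 5/94 (f = 1/((5 + 4/5) + 13) = 1/(29/5 + 13) = 1/(94/5) = 5/94 ≈ 0.053191)
-85421 - (-47*R(4, -7))*f = -85421 - (-47*(-7)/3)*5/94 = -85421 - (-47*(-7/3))*5/94 = -85421 - 329*5/(3*94) = -85421 - 1*35/6 = -85421 - 35/6 = -512561/6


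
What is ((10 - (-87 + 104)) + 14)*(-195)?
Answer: -1365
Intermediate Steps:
((10 - (-87 + 104)) + 14)*(-195) = ((10 - 1*17) + 14)*(-195) = ((10 - 17) + 14)*(-195) = (-7 + 14)*(-195) = 7*(-195) = -1365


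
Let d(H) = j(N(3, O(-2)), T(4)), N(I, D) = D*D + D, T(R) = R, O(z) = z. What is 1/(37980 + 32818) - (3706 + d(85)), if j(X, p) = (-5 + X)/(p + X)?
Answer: -131170994/35399 ≈ -3705.5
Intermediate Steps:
N(I, D) = D + D² (N(I, D) = D² + D = D + D²)
j(X, p) = (-5 + X)/(X + p)
d(H) = -½ (d(H) = (-5 - 2*(1 - 2))/(-2*(1 - 2) + 4) = (-5 - 2*(-1))/(-2*(-1) + 4) = (-5 + 2)/(2 + 4) = -3/6 = (⅙)*(-3) = -½)
1/(37980 + 32818) - (3706 + d(85)) = 1/(37980 + 32818) - (3706 - ½) = 1/70798 - 1*7411/2 = 1/70798 - 7411/2 = -131170994/35399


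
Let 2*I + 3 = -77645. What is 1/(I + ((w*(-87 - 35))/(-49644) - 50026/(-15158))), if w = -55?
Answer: -188125938/7303205971771 ≈ -2.5759e-5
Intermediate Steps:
I = -38824 (I = -3/2 + (1/2)*(-77645) = -3/2 - 77645/2 = -38824)
1/(I + ((w*(-87 - 35))/(-49644) - 50026/(-15158))) = 1/(-38824 + (-55*(-87 - 35)/(-49644) - 50026/(-15158))) = 1/(-38824 + (-55*(-122)*(-1/49644) - 50026*(-1/15158))) = 1/(-38824 + (6710*(-1/49644) + 25013/7579)) = 1/(-38824 + (-3355/24822 + 25013/7579)) = 1/(-38824 + 595445141/188125938) = 1/(-7303205971771/188125938) = -188125938/7303205971771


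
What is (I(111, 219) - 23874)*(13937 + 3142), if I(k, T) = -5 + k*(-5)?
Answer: -417308286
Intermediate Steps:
I(k, T) = -5 - 5*k
(I(111, 219) - 23874)*(13937 + 3142) = ((-5 - 5*111) - 23874)*(13937 + 3142) = ((-5 - 555) - 23874)*17079 = (-560 - 23874)*17079 = -24434*17079 = -417308286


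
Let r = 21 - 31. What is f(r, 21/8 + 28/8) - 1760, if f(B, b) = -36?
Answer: -1796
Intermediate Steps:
r = -10
f(r, 21/8 + 28/8) - 1760 = -36 - 1760 = -1796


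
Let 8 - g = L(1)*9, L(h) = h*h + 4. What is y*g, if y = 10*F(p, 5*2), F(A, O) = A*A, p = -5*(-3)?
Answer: -83250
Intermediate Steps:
p = 15
F(A, O) = A²
L(h) = 4 + h² (L(h) = h² + 4 = 4 + h²)
y = 2250 (y = 10*15² = 10*225 = 2250)
g = -37 (g = 8 - (4 + 1²)*9 = 8 - (4 + 1)*9 = 8 - 5*9 = 8 - 1*45 = 8 - 45 = -37)
y*g = 2250*(-37) = -83250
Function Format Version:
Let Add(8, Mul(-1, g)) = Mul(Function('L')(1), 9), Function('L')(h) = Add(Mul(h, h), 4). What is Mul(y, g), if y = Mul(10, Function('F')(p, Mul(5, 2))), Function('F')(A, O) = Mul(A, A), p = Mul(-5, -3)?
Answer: -83250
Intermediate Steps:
p = 15
Function('F')(A, O) = Pow(A, 2)
Function('L')(h) = Add(4, Pow(h, 2)) (Function('L')(h) = Add(Pow(h, 2), 4) = Add(4, Pow(h, 2)))
y = 2250 (y = Mul(10, Pow(15, 2)) = Mul(10, 225) = 2250)
g = -37 (g = Add(8, Mul(-1, Mul(Add(4, Pow(1, 2)), 9))) = Add(8, Mul(-1, Mul(Add(4, 1), 9))) = Add(8, Mul(-1, Mul(5, 9))) = Add(8, Mul(-1, 45)) = Add(8, -45) = -37)
Mul(y, g) = Mul(2250, -37) = -83250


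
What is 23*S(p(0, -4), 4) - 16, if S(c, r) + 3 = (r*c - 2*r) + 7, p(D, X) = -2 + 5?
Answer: 168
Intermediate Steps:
p(D, X) = 3
S(c, r) = 4 - 2*r + c*r (S(c, r) = -3 + ((r*c - 2*r) + 7) = -3 + ((c*r - 2*r) + 7) = -3 + ((-2*r + c*r) + 7) = -3 + (7 - 2*r + c*r) = 4 - 2*r + c*r)
23*S(p(0, -4), 4) - 16 = 23*(4 - 2*4 + 3*4) - 16 = 23*(4 - 8 + 12) - 16 = 23*8 - 16 = 184 - 16 = 168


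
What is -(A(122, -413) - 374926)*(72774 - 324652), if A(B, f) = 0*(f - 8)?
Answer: -94435611028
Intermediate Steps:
A(B, f) = 0 (A(B, f) = 0*(-8 + f) = 0)
-(A(122, -413) - 374926)*(72774 - 324652) = -(0 - 374926)*(72774 - 324652) = -(-374926)*(-251878) = -1*94435611028 = -94435611028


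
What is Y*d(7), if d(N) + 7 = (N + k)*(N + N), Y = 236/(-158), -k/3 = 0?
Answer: -10738/79 ≈ -135.92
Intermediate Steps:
k = 0 (k = -3*0 = 0)
Y = -118/79 (Y = 236*(-1/158) = -118/79 ≈ -1.4937)
d(N) = -7 + 2*N² (d(N) = -7 + (N + 0)*(N + N) = -7 + N*(2*N) = -7 + 2*N²)
Y*d(7) = -118*(-7 + 2*7²)/79 = -118*(-7 + 2*49)/79 = -118*(-7 + 98)/79 = -118/79*91 = -10738/79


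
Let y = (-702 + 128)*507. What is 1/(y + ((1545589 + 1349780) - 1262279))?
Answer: 1/1342072 ≈ 7.4512e-7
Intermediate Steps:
y = -291018 (y = -574*507 = -291018)
1/(y + ((1545589 + 1349780) - 1262279)) = 1/(-291018 + ((1545589 + 1349780) - 1262279)) = 1/(-291018 + (2895369 - 1262279)) = 1/(-291018 + 1633090) = 1/1342072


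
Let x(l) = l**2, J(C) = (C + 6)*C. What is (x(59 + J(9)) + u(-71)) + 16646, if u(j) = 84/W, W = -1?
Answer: 54198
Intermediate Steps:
u(j) = -84 (u(j) = 84/(-1) = 84*(-1) = -84)
J(C) = C*(6 + C) (J(C) = (6 + C)*C = C*(6 + C))
(x(59 + J(9)) + u(-71)) + 16646 = ((59 + 9*(6 + 9))**2 - 84) + 16646 = ((59 + 9*15)**2 - 84) + 16646 = ((59 + 135)**2 - 84) + 16646 = (194**2 - 84) + 16646 = (37636 - 84) + 16646 = 37552 + 16646 = 54198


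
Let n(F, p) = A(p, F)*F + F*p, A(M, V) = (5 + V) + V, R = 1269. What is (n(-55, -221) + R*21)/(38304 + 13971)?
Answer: 44579/52275 ≈ 0.85278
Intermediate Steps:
A(M, V) = 5 + 2*V
n(F, p) = F*p + F*(5 + 2*F) (n(F, p) = (5 + 2*F)*F + F*p = F*(5 + 2*F) + F*p = F*p + F*(5 + 2*F))
(n(-55, -221) + R*21)/(38304 + 13971) = (-55*(5 - 221 + 2*(-55)) + 1269*21)/(38304 + 13971) = (-55*(5 - 221 - 110) + 26649)/52275 = (-55*(-326) + 26649)*(1/52275) = (17930 + 26649)*(1/52275) = 44579*(1/52275) = 44579/52275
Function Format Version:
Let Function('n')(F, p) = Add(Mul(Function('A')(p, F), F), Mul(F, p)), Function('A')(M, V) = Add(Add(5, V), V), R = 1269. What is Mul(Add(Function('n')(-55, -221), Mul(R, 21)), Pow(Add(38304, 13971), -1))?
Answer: Rational(44579, 52275) ≈ 0.85278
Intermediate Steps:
Function('A')(M, V) = Add(5, Mul(2, V))
Function('n')(F, p) = Add(Mul(F, p), Mul(F, Add(5, Mul(2, F)))) (Function('n')(F, p) = Add(Mul(Add(5, Mul(2, F)), F), Mul(F, p)) = Add(Mul(F, Add(5, Mul(2, F))), Mul(F, p)) = Add(Mul(F, p), Mul(F, Add(5, Mul(2, F)))))
Mul(Add(Function('n')(-55, -221), Mul(R, 21)), Pow(Add(38304, 13971), -1)) = Mul(Add(Mul(-55, Add(5, -221, Mul(2, -55))), Mul(1269, 21)), Pow(Add(38304, 13971), -1)) = Mul(Add(Mul(-55, Add(5, -221, -110)), 26649), Pow(52275, -1)) = Mul(Add(Mul(-55, -326), 26649), Rational(1, 52275)) = Mul(Add(17930, 26649), Rational(1, 52275)) = Mul(44579, Rational(1, 52275)) = Rational(44579, 52275)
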